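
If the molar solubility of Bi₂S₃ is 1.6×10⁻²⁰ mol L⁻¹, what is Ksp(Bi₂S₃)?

Bi₂S₃(s) ⇌ 2 Bi³⁺(aq) + 3 S²⁻(aq)
For each mole of Bi₂S₃ that dissolves per liter, [Bi³⁺] = 2s and [S²⁻] = 3s; let s denote this solubility.
Ksp = [Bi³⁺]^2[S²⁻]^3 = (2s)^2 · (3s)^3 = 108s^5
Ksp = 108 × (1.6×10⁻²⁰)^5 = 1.1×10⁻⁹⁷

Ksp = 1.1×10⁻⁹⁷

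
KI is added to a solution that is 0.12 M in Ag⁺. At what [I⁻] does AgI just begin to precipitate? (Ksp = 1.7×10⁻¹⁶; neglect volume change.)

Each salt precipitates once Q = Ksp for that salt.
AgI(s) ⇌ Ag⁺(aq) + I⁻(aq)
Ksp = [Ag⁺][I⁻] = [I⁻](0.12)
[I⁻] = 1.7×10⁻¹⁶ / (0.12) = 1.4×10⁻¹⁵
[I⁻] = 1.4×10⁻¹⁵ M

1.4×10⁻¹⁵ M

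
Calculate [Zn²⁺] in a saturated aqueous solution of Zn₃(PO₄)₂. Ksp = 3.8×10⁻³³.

Zn₃(PO₄)₂(s) ⇌ 3 Zn²⁺(aq) + 2 PO₄³⁻(aq)
Let s be the molar solubility. Then [Zn²⁺] = 3s and [PO₄³⁻] = 2s.
Ksp = [Zn²⁺]^3[PO₄³⁻]^2 = (3s)^3 · (2s)^2 = 108s^5 = 3.8×10⁻³³
s = 1.3×10⁻⁷ mol/L
[Zn²⁺] = 3s = 3.9×10⁻⁷ mol/L

3.9×10⁻⁷ M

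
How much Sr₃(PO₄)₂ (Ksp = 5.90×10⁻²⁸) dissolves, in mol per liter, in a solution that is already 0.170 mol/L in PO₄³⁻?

Sr₃(PO₄)₂(s) ⇌ 3 Sr²⁺(aq) + 2 PO₄³⁻(aq)
With PO₄³⁻ already at 0.170 mol/L and s small, take [PO₄³⁻] ≈ 0.170 mol/L and [Sr²⁺] = 3s.
Ksp = [Sr²⁺]^3[PO₄³⁻]^2 = (3s)^3(0.170)^2
(3s)^3 = 5.90×10⁻²⁸ / (0.170)^2 = 2.04×10⁻²⁶
s = 9.11×10⁻¹⁰ mol/L

9.11×10⁻¹⁰ M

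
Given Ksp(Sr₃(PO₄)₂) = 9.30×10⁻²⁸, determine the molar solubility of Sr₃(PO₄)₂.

1.54×10⁻⁶ M

Sr₃(PO₄)₂(s) ⇌ 3 Sr²⁺(aq) + 2 PO₄³⁻(aq)
Call the molar solubility s, so that [Sr²⁺] = 3s and [PO₄³⁻] = 2s.
Ksp = [Sr²⁺]^3[PO₄³⁻]^2 = (3s)^3 · (2s)^2 = 108s^5
108s^5 = 9.30×10⁻²⁸  ⇒  s^5 = 8.61×10⁻³⁰
s = 1.54×10⁻⁶ mol/L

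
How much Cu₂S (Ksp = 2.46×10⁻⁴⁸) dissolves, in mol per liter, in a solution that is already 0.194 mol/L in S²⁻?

Cu₂S(s) ⇌ 2 Cu⁺(aq) + S²⁻(aq)
With S²⁻ already at 0.194 mol/L and s small, take [S²⁻] ≈ 0.194 mol/L and [Cu⁺] = 2s.
Ksp = [Cu⁺]^2[S²⁻] = (2s)^2(0.194)
(2s)^2 = 2.46×10⁻⁴⁸ / (0.194) = 1.27×10⁻⁴⁷
s = 1.78×10⁻²⁴ mol/L

1.78×10⁻²⁴ M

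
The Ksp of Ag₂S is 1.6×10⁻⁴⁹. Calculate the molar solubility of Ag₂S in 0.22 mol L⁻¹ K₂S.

Ag₂S(s) ⇌ 2 Ag⁺(aq) + S²⁻(aq)
Let s be the solubility of Ag₂S here. The common ion gives [S²⁻] ≈ 0.22 mol L⁻¹, and [Ag⁺] = 2s.
Ksp = [Ag⁺]^2[S²⁻] = (2s)^2(0.22)
(2s)^2 = 1.6×10⁻⁴⁹ / (0.22) = 7.3×10⁻⁴⁹
s = 4.3×10⁻²⁵ mol L⁻¹

4.3×10⁻²⁵ M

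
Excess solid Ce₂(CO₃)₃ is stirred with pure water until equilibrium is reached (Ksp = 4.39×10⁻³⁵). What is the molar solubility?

Ce₂(CO₃)₃(s) ⇌ 2 Ce³⁺(aq) + 3 CO₃²⁻(aq)
Call the molar solubility s, so that [Ce³⁺] = 2s and [CO₃²⁻] = 3s.
Ksp = [Ce³⁺]^2[CO₃²⁻]^3 = (2s)^2 · (3s)^3 = 108s^5
108s^5 = 4.39×10⁻³⁵  ⇒  s^5 = 4.06×10⁻³⁷
s = 5.27×10⁻⁸ mol L⁻¹

5.27×10⁻⁸ M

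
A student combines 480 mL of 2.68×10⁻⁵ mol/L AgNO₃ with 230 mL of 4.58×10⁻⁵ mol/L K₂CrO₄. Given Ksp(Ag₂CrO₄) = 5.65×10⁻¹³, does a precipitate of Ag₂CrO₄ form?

After mixing, V = 480 mL + 230 mL = 710 mL.
[Ag⁺] = (2.68×10⁻⁵)(480)/710 = 1.81×10⁻⁵ mol/L
[CrO₄²⁻] = (4.58×10⁻⁵)(230)/710 = 1.48×10⁻⁵ mol/L
Q = [Ag⁺]^2[CrO₄²⁻] = 4.87×10⁻¹⁵
Since Q (4.87×10⁻¹⁵) is less than Ksp (5.65×10⁻¹³), no Ag₂CrO₄ precipitates.

No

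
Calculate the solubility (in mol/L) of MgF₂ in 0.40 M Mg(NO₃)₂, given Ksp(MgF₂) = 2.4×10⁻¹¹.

3.9×10⁻⁶ M

MgF₂(s) ⇌ Mg²⁺(aq) + 2 F⁻(aq)
The solution already contains Mg²⁺ at 0.40 M. Let s be the molar solubility of MgF₂.
[Mg²⁺] ≈ 0.40 M (common ion dominates); [F⁻] = 2s.
Ksp = [Mg²⁺][F⁻]^2 = (0.40)(2s)^2
(2s)^2 = 2.4×10⁻¹¹ / (0.40) = 6.0×10⁻¹¹
s = 3.9×10⁻⁶ M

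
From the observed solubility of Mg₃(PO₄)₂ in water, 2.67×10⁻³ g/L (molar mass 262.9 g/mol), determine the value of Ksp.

Molar solubility s = (2.67×10⁻³ g/L) / (262.9 g/mol) = 1.0156×10⁻⁵ mol/L
Mg₃(PO₄)₂(s) ⇌ 3 Mg²⁺(aq) + 2 PO₄³⁻(aq)
Call the molar solubility s, so that [Mg²⁺] = 3s and [PO₄³⁻] = 2s.
Ksp = [Mg²⁺]^3[PO₄³⁻]^2 = (3s)^3 · (2s)^2 = 108s^5
Ksp = 108 × (1.0156×10⁻⁵)^5 = 1.17×10⁻²³

Ksp = 1.17×10⁻²³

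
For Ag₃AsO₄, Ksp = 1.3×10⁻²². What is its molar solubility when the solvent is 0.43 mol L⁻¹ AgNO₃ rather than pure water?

Ag₃AsO₄(s) ⇌ 3 Ag⁺(aq) + AsO₄³⁻(aq)
Ag⁺ is already present at 0.43 mol L⁻¹. If s mol/L of Ag₃AsO₄ dissolves, [AsO₄³⁻] = s while [Ag⁺] ≈ 0.43 mol L⁻¹.
Ksp = [Ag⁺]^3[AsO₄³⁻] = (0.43)^3s
s = 1.3×10⁻²² / (0.43)^3 = 1.6×10⁻²¹
s = 1.6×10⁻²¹ mol L⁻¹

1.6×10⁻²¹ M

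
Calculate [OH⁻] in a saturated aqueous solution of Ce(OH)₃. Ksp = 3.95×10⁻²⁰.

Ce(OH)₃(s) ⇌ Ce³⁺(aq) + 3 OH⁻(aq)
Let s be the molar solubility. Then [Ce³⁺] = s and [OH⁻] = 3s.
Ksp = [Ce³⁺][OH⁻]^3 = s · (3s)^3 = 27s^4 = 3.95×10⁻²⁰
s = 6.18×10⁻⁶ M
[OH⁻] = 3s = 1.86×10⁻⁵ M

1.86×10⁻⁵ M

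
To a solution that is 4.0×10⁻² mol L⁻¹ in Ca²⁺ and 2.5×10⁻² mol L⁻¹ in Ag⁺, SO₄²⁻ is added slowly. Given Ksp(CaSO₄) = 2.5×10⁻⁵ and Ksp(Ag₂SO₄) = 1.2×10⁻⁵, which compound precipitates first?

CaSO₄

A salt starts to precipitate once the ion product Q reaches its Ksp.
For CaSO₄: [SO₄²⁻] = (Ksp/[Ca²⁺]) = 6.3×10⁻⁴ mol L⁻¹
For Ag₂SO₄: [SO₄²⁻] = (Ksp/[Ag⁺]^2) = 1.9×10⁻² mol L⁻¹
Since CaSO₄ needs less SO₄²⁻ to reach saturation, it precipitates first.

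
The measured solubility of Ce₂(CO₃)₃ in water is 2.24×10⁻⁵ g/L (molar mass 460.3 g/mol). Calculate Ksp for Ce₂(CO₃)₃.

Ksp = 2.95×10⁻³⁵

Molar solubility s = (2.24×10⁻⁵ g/L) / (460.3 g/mol) = 4.8664×10⁻⁸ mol/L
Ce₂(CO₃)₃(s) ⇌ 2 Ce³⁺(aq) + 3 CO₃²⁻(aq)
Let s be the molar solubility. Then [Ce³⁺] = 2s and [CO₃²⁻] = 3s.
Ksp = [Ce³⁺]^2[CO₃²⁻]^3 = (2s)^2 · (3s)^3 = 108s^5
Ksp = 108 × (4.8664×10⁻⁸)^5 = 2.95×10⁻³⁵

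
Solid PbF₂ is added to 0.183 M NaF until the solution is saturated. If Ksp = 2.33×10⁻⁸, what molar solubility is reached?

6.96×10⁻⁷ M

PbF₂(s) ⇌ Pb²⁺(aq) + 2 F⁻(aq)
The solution already contains F⁻ at 0.183 M. Let s be the molar solubility of PbF₂.
[F⁻] ≈ 0.183 M (common ion dominates); [Pb²⁺] = s.
Ksp = [Pb²⁺][F⁻]^2 = s(0.183)^2
s = 2.33×10⁻⁸ / (0.183)^2 = 6.96×10⁻⁷
s = 6.96×10⁻⁷ M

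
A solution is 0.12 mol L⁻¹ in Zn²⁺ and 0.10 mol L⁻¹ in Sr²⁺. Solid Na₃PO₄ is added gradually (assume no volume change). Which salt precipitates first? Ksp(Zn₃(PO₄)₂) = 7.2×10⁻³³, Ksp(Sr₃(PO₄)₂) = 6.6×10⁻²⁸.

Precipitation of each salt begins when its ion product equals Ksp.
For Zn₃(PO₄)₂: [PO₄³⁻] = (Ksp/[Zn²⁺]^3)^(1/2) = 2.0×10⁻¹⁵ mol L⁻¹
For Sr₃(PO₄)₂: [PO₄³⁻] = (Ksp/[Sr²⁺]^3)^(1/2) = 8.1×10⁻¹³ mol L⁻¹
Since Zn₃(PO₄)₂ needs less PO₄³⁻ to reach saturation, it precipitates first.

Zn₃(PO₄)₂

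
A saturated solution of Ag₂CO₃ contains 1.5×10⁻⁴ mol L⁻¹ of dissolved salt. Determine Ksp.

Ag₂CO₃(s) ⇌ 2 Ag⁺(aq) + CO₃²⁻(aq)
For each mole of Ag₂CO₃ that dissolves per liter, [Ag⁺] = 2s and [CO₃²⁻] = s; let s denote this solubility.
Ksp = [Ag⁺]^2[CO₃²⁻] = (2s)^2 · s = 4s^3
Ksp = 4 × (1.5×10⁻⁴)^3 = 1.4×10⁻¹¹

Ksp = 1.4×10⁻¹¹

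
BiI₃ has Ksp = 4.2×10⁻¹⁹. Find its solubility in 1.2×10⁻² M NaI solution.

2.4×10⁻¹³ M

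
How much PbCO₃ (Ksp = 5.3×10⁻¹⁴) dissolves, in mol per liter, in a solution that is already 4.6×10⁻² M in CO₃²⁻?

1.2×10⁻¹² M

PbCO₃(s) ⇌ Pb²⁺(aq) + CO₃²⁻(aq)
Let s be the solubility of PbCO₃ here. The common ion gives [CO₃²⁻] ≈ 4.6×10⁻² M, and [Pb²⁺] = s.
Ksp = [Pb²⁺][CO₃²⁻] = s(4.6×10⁻²)
s = 5.3×10⁻¹⁴ / (4.6×10⁻²) = 1.2×10⁻¹²
s = 1.2×10⁻¹² M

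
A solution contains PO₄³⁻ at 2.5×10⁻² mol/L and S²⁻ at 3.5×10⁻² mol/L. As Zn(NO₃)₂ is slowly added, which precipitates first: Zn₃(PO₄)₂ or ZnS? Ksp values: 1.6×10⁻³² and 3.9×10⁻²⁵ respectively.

ZnS

The threshold for precipitation is Q = Ksp.
For Zn₃(PO₄)₂: [Zn²⁺] = (Ksp/[PO₄³⁻]^2)^(1/3) = 2.9×10⁻¹⁰ mol/L
For ZnS: [Zn²⁺] = (Ksp/[S²⁻]) = 1.1×10⁻²³ mol/L
The smaller threshold [Zn²⁺] is reached first, so ZnS precipitates first.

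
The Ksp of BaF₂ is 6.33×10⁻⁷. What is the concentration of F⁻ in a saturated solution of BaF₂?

BaF₂(s) ⇌ Ba²⁺(aq) + 2 F⁻(aq)
Call the molar solubility s, so that [Ba²⁺] = s and [F⁻] = 2s.
Ksp = [Ba²⁺][F⁻]^2 = s · (2s)^2 = 4s^3 = 6.33×10⁻⁷
s = 5.41×10⁻³ mol L⁻¹
[F⁻] = 2s = 1.08×10⁻² mol L⁻¹

1.08×10⁻² M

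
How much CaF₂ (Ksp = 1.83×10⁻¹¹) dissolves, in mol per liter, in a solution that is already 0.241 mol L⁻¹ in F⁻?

CaF₂(s) ⇌ Ca²⁺(aq) + 2 F⁻(aq)
Let s be the solubility of CaF₂ here. The common ion gives [F⁻] ≈ 0.241 mol L⁻¹, and [Ca²⁺] = s.
Ksp = [Ca²⁺][F⁻]^2 = s(0.241)^2
s = 1.83×10⁻¹¹ / (0.241)^2 = 3.15×10⁻¹⁰
s = 3.15×10⁻¹⁰ mol L⁻¹

3.15×10⁻¹⁰ M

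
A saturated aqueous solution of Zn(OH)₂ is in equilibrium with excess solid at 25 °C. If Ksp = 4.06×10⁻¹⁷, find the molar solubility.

2.17×10⁻⁶ M

Zn(OH)₂(s) ⇌ Zn²⁺(aq) + 2 OH⁻(aq)
For each mole of Zn(OH)₂ that dissolves per liter, [Zn²⁺] = s and [OH⁻] = 2s; let s denote this solubility.
Ksp = [Zn²⁺][OH⁻]^2 = s · (2s)^2 = 4s^3
4s^3 = 4.06×10⁻¹⁷  ⇒  s^3 = 1.02×10⁻¹⁷
Taking the 3rd root, s = 2.17×10⁻⁶ mol L⁻¹.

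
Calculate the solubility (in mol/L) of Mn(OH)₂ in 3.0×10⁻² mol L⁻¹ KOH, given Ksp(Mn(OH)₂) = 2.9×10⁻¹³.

3.2×10⁻¹⁰ M

Mn(OH)₂(s) ⇌ Mn²⁺(aq) + 2 OH⁻(aq)
With OH⁻ already at 3.0×10⁻² mol L⁻¹ and s small, take [OH⁻] ≈ 3.0×10⁻² mol L⁻¹ and [Mn²⁺] = s.
Ksp = [Mn²⁺][OH⁻]^2 = s(3.0×10⁻²)^2
s = 2.9×10⁻¹³ / (3.0×10⁻²)^2 = 3.2×10⁻¹⁰
s = 3.2×10⁻¹⁰ mol L⁻¹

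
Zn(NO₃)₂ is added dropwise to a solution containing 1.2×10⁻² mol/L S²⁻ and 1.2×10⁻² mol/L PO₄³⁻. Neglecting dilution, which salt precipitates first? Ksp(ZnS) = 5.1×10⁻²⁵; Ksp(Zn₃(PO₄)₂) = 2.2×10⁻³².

ZnS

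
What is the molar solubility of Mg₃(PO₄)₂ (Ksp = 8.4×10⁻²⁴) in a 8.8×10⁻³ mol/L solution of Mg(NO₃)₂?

Mg₃(PO₄)₂(s) ⇌ 3 Mg²⁺(aq) + 2 PO₄³⁻(aq)
The solution already contains Mg²⁺ at 8.8×10⁻³ mol/L. Let s be the molar solubility of Mg₃(PO₄)₂.
[Mg²⁺] ≈ 8.8×10⁻³ mol/L (common ion dominates); [PO₄³⁻] = 2s.
Ksp = [Mg²⁺]^3[PO₄³⁻]^2 = (8.8×10⁻³)^3(2s)^2
(2s)^2 = 8.4×10⁻²⁴ / (8.8×10⁻³)^3 = 1.2×10⁻¹⁷
s = 1.8×10⁻⁹ mol/L

1.8×10⁻⁹ M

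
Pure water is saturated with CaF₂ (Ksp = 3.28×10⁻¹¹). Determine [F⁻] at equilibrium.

4.03×10⁻⁴ M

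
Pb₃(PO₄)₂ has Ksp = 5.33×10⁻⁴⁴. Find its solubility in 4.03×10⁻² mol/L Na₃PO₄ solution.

1.07×10⁻¹⁴ M

Pb₃(PO₄)₂(s) ⇌ 3 Pb²⁺(aq) + 2 PO₄³⁻(aq)
Let s be the solubility of Pb₃(PO₄)₂ here. The common ion gives [PO₄³⁻] ≈ 4.03×10⁻² mol/L, and [Pb²⁺] = 3s.
Ksp = [Pb²⁺]^3[PO₄³⁻]^2 = (3s)^3(4.03×10⁻²)^2
(3s)^3 = 5.33×10⁻⁴⁴ / (4.03×10⁻²)^2 = 3.28×10⁻⁴¹
s = 1.07×10⁻¹⁴ mol/L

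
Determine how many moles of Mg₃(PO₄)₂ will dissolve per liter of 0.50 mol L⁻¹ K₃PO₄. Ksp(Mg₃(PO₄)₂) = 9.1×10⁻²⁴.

1.1×10⁻⁸ M

Mg₃(PO₄)₂(s) ⇌ 3 Mg²⁺(aq) + 2 PO₄³⁻(aq)
PO₄³⁻ is already present at 0.50 mol L⁻¹. If s mol/L of Mg₃(PO₄)₂ dissolves, [Mg²⁺] = 3s while [PO₄³⁻] ≈ 0.50 mol L⁻¹.
Ksp = [Mg²⁺]^3[PO₄³⁻]^2 = (3s)^3(0.50)^2
(3s)^3 = 9.1×10⁻²⁴ / (0.50)^2 = 3.6×10⁻²³
s = 1.1×10⁻⁸ mol L⁻¹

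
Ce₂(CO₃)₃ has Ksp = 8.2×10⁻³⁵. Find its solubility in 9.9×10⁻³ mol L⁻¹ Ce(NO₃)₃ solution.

Ce₂(CO₃)₃(s) ⇌ 2 Ce³⁺(aq) + 3 CO₃²⁻(aq)
Ce³⁺ is already present at 9.9×10⁻³ mol L⁻¹. If s mol/L of Ce₂(CO₃)₃ dissolves, [CO₃²⁻] = 3s while [Ce³⁺] ≈ 9.9×10⁻³ mol L⁻¹.
Ksp = [Ce³⁺]^2[CO₃²⁻]^3 = (9.9×10⁻³)^2(3s)^3
(3s)^3 = 8.2×10⁻³⁵ / (9.9×10⁻³)^2 = 8.4×10⁻³¹
s = 3.1×10⁻¹¹ mol L⁻¹

3.1×10⁻¹¹ M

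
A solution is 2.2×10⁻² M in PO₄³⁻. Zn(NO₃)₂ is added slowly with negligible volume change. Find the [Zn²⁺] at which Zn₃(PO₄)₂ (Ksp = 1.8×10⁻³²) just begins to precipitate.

3.3×10⁻¹⁰ M

A salt starts to precipitate once the ion product Q reaches its Ksp.
Zn₃(PO₄)₂(s) ⇌ 3 Zn²⁺(aq) + 2 PO₄³⁻(aq)
Ksp = [Zn²⁺]^3[PO₄³⁻]^2 = [Zn²⁺]^3(2.2×10⁻²)^2
[Zn²⁺]^3 = 1.8×10⁻³² / (2.2×10⁻²)^2 = 3.7×10⁻²⁹
[Zn²⁺] = 3.3×10⁻¹⁰ M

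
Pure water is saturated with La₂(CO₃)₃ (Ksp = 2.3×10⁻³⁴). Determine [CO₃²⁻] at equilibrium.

La₂(CO₃)₃(s) ⇌ 2 La³⁺(aq) + 3 CO₃²⁻(aq)
If s mol/L of La₂(CO₃)₃ dissolves, [La³⁺] = 2s and [CO₃²⁻] = 3s.
Ksp = [La³⁺]^2[CO₃²⁻]^3 = (2s)^2 · (3s)^3 = 108s^5 = 2.3×10⁻³⁴
s = 7.3×10⁻⁸ mol/L
[CO₃²⁻] = 3s = 2.2×10⁻⁷ mol/L

2.2×10⁻⁷ M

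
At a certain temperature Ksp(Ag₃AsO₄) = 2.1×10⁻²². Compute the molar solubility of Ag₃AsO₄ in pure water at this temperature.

Ag₃AsO₄(s) ⇌ 3 Ag⁺(aq) + AsO₄³⁻(aq)
Let s be the molar solubility. Then [Ag⁺] = 3s and [AsO₄³⁻] = s.
Ksp = [Ag⁺]^3[AsO₄³⁻] = (3s)^3 · s = 27s^4
27s^4 = 2.1×10⁻²²  ⇒  s^4 = 7.8×10⁻²⁴
s = 1.7×10⁻⁶ mol/L

1.7×10⁻⁶ M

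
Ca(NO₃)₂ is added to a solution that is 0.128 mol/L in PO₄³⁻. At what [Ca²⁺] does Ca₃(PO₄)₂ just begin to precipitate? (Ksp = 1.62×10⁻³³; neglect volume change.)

4.62×10⁻¹¹ M

Each salt precipitates once Q = Ksp for that salt.
Ca₃(PO₄)₂(s) ⇌ 3 Ca²⁺(aq) + 2 PO₄³⁻(aq)
Ksp = [Ca²⁺]^3[PO₄³⁻]^2 = [Ca²⁺]^3(0.128)^2
[Ca²⁺]^3 = 1.62×10⁻³³ / (0.128)^2 = 9.89×10⁻³²
[Ca²⁺] = 4.62×10⁻¹¹ mol/L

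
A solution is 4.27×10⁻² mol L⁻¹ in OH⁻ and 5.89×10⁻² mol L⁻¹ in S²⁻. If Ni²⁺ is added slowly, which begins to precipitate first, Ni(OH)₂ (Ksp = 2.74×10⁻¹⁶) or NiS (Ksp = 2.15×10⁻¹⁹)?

NiS

Each salt precipitates once Q = Ksp for that salt.
For Ni(OH)₂: [Ni²⁺] = (Ksp/[OH⁻]^2) = 1.50×10⁻¹³ mol L⁻¹
For NiS: [Ni²⁺] = (Ksp/[S²⁻]) = 3.65×10⁻¹⁸ mol L⁻¹
NiS requires the lower [Ni²⁺], so it precipitates first.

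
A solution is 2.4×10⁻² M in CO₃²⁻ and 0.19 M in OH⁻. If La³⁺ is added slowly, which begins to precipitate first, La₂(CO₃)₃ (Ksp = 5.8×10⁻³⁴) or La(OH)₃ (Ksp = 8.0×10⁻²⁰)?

La(OH)₃

Precipitation of each salt begins when its ion product equals Ksp.
For La₂(CO₃)₃: [La³⁺] = (Ksp/[CO₃²⁻]^3)^(1/2) = 6.5×10⁻¹⁵ M
For La(OH)₃: [La³⁺] = (Ksp/[OH⁻]^3) = 1.2×10⁻¹⁷ M
La(OH)₃ requires the lower [La³⁺], so it precipitates first.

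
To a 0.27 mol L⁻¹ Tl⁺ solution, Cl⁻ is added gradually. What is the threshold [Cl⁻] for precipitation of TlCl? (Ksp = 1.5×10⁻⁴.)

5.6×10⁻⁴ M

Each salt precipitates once Q = Ksp for that salt.
TlCl(s) ⇌ Tl⁺(aq) + Cl⁻(aq)
Ksp = [Tl⁺][Cl⁻] = [Cl⁻](0.27)
[Cl⁻] = 1.5×10⁻⁴ / (0.27) = 5.6×10⁻⁴
[Cl⁻] = 5.6×10⁻⁴ mol L⁻¹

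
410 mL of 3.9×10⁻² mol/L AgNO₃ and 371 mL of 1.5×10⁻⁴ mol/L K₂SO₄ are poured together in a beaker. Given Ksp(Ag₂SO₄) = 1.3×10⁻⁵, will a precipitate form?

No

Total volume after mixing = 410 + 371 = 781 mL.
[Ag⁺] = (3.9×10⁻²)(410)/781 = 2.0×10⁻² mol/L
[SO₄²⁻] = (1.5×10⁻⁴)(371)/781 = 7.1×10⁻⁵ mol/L
Q = [Ag⁺]^2[SO₄²⁻] = 3.0×10⁻⁸
Since Q (3.0×10⁻⁸) is less than Ksp (1.3×10⁻⁵), no Ag₂SO₄ precipitates.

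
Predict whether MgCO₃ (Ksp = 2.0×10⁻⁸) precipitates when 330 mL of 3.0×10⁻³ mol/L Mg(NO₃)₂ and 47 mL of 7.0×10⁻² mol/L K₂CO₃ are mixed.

The combined volume is 377 mL.
[Mg²⁺] = (3.0×10⁻³)(330)/377 = 2.6×10⁻³ mol/L
[CO₃²⁻] = (7.0×10⁻²)(47)/377 = 8.7×10⁻³ mol/L
Q = [Mg²⁺][CO₃²⁻] = 2.3×10⁻⁵
Since Q (2.3×10⁻⁵) exceeds Ksp (2.0×10⁻⁸), MgCO₃ will precipitate.

Yes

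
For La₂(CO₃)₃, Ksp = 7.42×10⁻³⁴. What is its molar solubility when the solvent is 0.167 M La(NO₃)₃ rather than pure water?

9.95×10⁻¹² M

La₂(CO₃)₃(s) ⇌ 2 La³⁺(aq) + 3 CO₃²⁻(aq)
With La³⁺ already at 0.167 M and s small, take [La³⁺] ≈ 0.167 M and [CO₃²⁻] = 3s.
Ksp = [La³⁺]^2[CO₃²⁻]^3 = (0.167)^2(3s)^3
(3s)^3 = 7.42×10⁻³⁴ / (0.167)^2 = 2.66×10⁻³²
s = 9.95×10⁻¹² M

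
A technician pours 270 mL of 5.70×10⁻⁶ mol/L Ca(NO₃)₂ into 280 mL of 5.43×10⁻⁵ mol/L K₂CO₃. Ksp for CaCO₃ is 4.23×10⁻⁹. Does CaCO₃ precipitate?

The combined volume is 550 mL.
[Ca²⁺] = (5.70×10⁻⁶)(270)/550 = 2.80×10⁻⁶ mol/L
[CO₃²⁻] = (5.43×10⁻⁵)(280)/550 = 2.76×10⁻⁵ mol/L
Q = [Ca²⁺][CO₃²⁻] = 7.74×10⁻¹¹
Q < Ksp (7.74×10⁻¹¹ vs 4.23×10⁻⁹); the solution remains unsaturated and no precipitate forms.

No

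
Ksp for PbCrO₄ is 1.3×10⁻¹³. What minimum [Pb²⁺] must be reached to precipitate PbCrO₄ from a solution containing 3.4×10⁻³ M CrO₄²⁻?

3.8×10⁻¹¹ M

Precipitation begins when Q = Ksp.
PbCrO₄(s) ⇌ Pb²⁺(aq) + CrO₄²⁻(aq)
Ksp = [Pb²⁺][CrO₄²⁻] = [Pb²⁺](3.4×10⁻³)
[Pb²⁺] = 1.3×10⁻¹³ / (3.4×10⁻³) = 3.8×10⁻¹¹
[Pb²⁺] = 3.8×10⁻¹¹ M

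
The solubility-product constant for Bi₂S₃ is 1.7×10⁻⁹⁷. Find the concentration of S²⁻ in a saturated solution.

5.2×10⁻²⁰ M

Bi₂S₃(s) ⇌ 2 Bi³⁺(aq) + 3 S²⁻(aq)
Let s be the molar solubility. Then [Bi³⁺] = 2s and [S²⁻] = 3s.
Ksp = [Bi³⁺]^2[S²⁻]^3 = (2s)^2 · (3s)^3 = 108s^5 = 1.7×10⁻⁹⁷
s = 1.7×10⁻²⁰ mol/L
[S²⁻] = 3s = 5.2×10⁻²⁰ mol/L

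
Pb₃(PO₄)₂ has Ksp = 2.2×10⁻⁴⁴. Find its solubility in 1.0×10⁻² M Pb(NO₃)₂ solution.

Pb₃(PO₄)₂(s) ⇌ 3 Pb²⁺(aq) + 2 PO₄³⁻(aq)
Let s be the solubility of Pb₃(PO₄)₂ here. The common ion gives [Pb²⁺] ≈ 1.0×10⁻² M, and [PO₄³⁻] = 2s.
Ksp = [Pb²⁺]^3[PO₄³⁻]^2 = (1.0×10⁻²)^3(2s)^2
(2s)^2 = 2.2×10⁻⁴⁴ / (1.0×10⁻²)^3 = 2.2×10⁻³⁸
s = 7.4×10⁻²⁰ M

7.4×10⁻²⁰ M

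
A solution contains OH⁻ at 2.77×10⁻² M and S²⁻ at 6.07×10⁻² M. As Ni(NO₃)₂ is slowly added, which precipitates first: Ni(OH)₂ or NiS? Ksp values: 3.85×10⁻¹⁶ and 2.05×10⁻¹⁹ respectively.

NiS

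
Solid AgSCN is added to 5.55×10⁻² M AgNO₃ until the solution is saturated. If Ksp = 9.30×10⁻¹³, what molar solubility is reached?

AgSCN(s) ⇌ Ag⁺(aq) + SCN⁻(aq)
The solution already contains Ag⁺ at 5.55×10⁻² M. Let s be the molar solubility of AgSCN.
[Ag⁺] ≈ 5.55×10⁻² M (common ion dominates); [SCN⁻] = s.
Ksp = [Ag⁺][SCN⁻] = (5.55×10⁻²)s
s = 9.30×10⁻¹³ / (5.55×10⁻²) = 1.68×10⁻¹¹
s = 1.68×10⁻¹¹ M

1.68×10⁻¹¹ M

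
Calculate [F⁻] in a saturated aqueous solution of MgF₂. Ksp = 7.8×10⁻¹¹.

MgF₂(s) ⇌ Mg²⁺(aq) + 2 F⁻(aq)
Call the molar solubility s, so that [Mg²⁺] = s and [F⁻] = 2s.
Ksp = [Mg²⁺][F⁻]^2 = s · (2s)^2 = 4s^3 = 7.8×10⁻¹¹
s = 2.7×10⁻⁴ M
[F⁻] = 2s = 5.4×10⁻⁴ M

5.4×10⁻⁴ M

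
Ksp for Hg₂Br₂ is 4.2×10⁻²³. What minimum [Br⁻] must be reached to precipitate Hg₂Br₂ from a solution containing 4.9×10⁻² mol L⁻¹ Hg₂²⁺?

A salt starts to precipitate once the ion product Q reaches its Ksp.
Hg₂Br₂(s) ⇌ Hg₂²⁺(aq) + 2 Br⁻(aq)
Ksp = [Hg₂²⁺][Br⁻]^2 = [Br⁻]^2(4.9×10⁻²)
[Br⁻]^2 = 4.2×10⁻²³ / (4.9×10⁻²) = 8.6×10⁻²²
[Br⁻] = 2.9×10⁻¹¹ mol L⁻¹

2.9×10⁻¹¹ M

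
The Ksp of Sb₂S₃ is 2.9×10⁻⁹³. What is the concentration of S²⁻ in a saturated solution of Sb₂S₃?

3.7×10⁻¹⁹ M

Sb₂S₃(s) ⇌ 2 Sb³⁺(aq) + 3 S²⁻(aq)
If s mol/L of Sb₂S₃ dissolves, [Sb³⁺] = 2s and [S²⁻] = 3s.
Ksp = [Sb³⁺]^2[S²⁻]^3 = (2s)^2 · (3s)^3 = 108s^5 = 2.9×10⁻⁹³
s = 1.2×10⁻¹⁹ M
[S²⁻] = 3s = 3.7×10⁻¹⁹ M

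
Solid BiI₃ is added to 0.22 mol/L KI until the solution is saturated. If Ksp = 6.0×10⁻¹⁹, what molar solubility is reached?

5.6×10⁻¹⁷ M

BiI₃(s) ⇌ Bi³⁺(aq) + 3 I⁻(aq)
I⁻ is already present at 0.22 mol/L. If s mol/L of BiI₃ dissolves, [Bi³⁺] = s while [I⁻] ≈ 0.22 mol/L.
Ksp = [Bi³⁺][I⁻]^3 = s(0.22)^3
s = 6.0×10⁻¹⁹ / (0.22)^3 = 5.6×10⁻¹⁷
s = 5.6×10⁻¹⁷ mol/L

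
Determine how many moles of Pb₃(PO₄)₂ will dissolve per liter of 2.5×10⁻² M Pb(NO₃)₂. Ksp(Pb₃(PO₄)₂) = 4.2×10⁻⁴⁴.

2.6×10⁻²⁰ M

Pb₃(PO₄)₂(s) ⇌ 3 Pb²⁺(aq) + 2 PO₄³⁻(aq)
The solution already contains Pb²⁺ at 2.5×10⁻² M. Let s be the molar solubility of Pb₃(PO₄)₂.
[Pb²⁺] ≈ 2.5×10⁻² M (common ion dominates); [PO₄³⁻] = 2s.
Ksp = [Pb²⁺]^3[PO₄³⁻]^2 = (2.5×10⁻²)^3(2s)^2
(2s)^2 = 4.2×10⁻⁴⁴ / (2.5×10⁻²)^3 = 2.7×10⁻³⁹
s = 2.6×10⁻²⁰ M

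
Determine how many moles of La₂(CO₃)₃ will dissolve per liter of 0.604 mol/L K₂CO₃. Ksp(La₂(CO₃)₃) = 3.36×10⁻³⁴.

La₂(CO₃)₃(s) ⇌ 2 La³⁺(aq) + 3 CO₃²⁻(aq)
Let s be the solubility of La₂(CO₃)₃ here. The common ion gives [CO₃²⁻] ≈ 0.604 mol/L, and [La³⁺] = 2s.
Ksp = [La³⁺]^2[CO₃²⁻]^3 = (2s)^2(0.604)^3
(2s)^2 = 3.36×10⁻³⁴ / (0.604)^3 = 1.52×10⁻³³
s = 1.95×10⁻¹⁷ mol/L

1.95×10⁻¹⁷ M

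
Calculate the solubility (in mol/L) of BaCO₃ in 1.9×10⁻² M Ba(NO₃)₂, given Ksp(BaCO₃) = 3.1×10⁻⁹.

1.6×10⁻⁷ M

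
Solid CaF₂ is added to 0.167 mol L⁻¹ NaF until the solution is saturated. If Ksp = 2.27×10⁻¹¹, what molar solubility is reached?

8.14×10⁻¹⁰ M

CaF₂(s) ⇌ Ca²⁺(aq) + 2 F⁻(aq)
The solution already contains F⁻ at 0.167 mol L⁻¹. Let s be the molar solubility of CaF₂.
[F⁻] ≈ 0.167 mol L⁻¹ (common ion dominates); [Ca²⁺] = s.
Ksp = [Ca²⁺][F⁻]^2 = s(0.167)^2
s = 2.27×10⁻¹¹ / (0.167)^2 = 8.14×10⁻¹⁰
s = 8.14×10⁻¹⁰ mol L⁻¹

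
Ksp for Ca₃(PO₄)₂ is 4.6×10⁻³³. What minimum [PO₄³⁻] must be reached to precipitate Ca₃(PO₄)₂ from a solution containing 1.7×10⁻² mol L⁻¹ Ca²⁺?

Precipitation of each salt begins when its ion product equals Ksp.
Ca₃(PO₄)₂(s) ⇌ 3 Ca²⁺(aq) + 2 PO₄³⁻(aq)
Ksp = [Ca²⁺]^3[PO₄³⁻]^2 = [PO₄³⁻]^2(1.7×10⁻²)^3
[PO₄³⁻]^2 = 4.6×10⁻³³ / (1.7×10⁻²)^3 = 9.4×10⁻²⁸
[PO₄³⁻] = 3.1×10⁻¹⁴ mol L⁻¹

3.1×10⁻¹⁴ M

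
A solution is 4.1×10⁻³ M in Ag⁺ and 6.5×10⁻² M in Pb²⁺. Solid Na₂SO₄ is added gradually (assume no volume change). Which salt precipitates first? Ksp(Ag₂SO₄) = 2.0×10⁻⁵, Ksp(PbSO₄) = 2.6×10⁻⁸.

PbSO₄

A salt starts to precipitate once the ion product Q reaches its Ksp.
For Ag₂SO₄: [SO₄²⁻] = (Ksp/[Ag⁺]^2) = 1.2 M
For PbSO₄: [SO₄²⁻] = (Ksp/[Pb²⁺]) = 4.0×10⁻⁷ M
The smaller threshold [SO₄²⁻] is reached first, so PbSO₄ precipitates first.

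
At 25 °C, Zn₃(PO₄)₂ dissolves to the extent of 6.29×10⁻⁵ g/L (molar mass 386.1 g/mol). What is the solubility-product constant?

Molar solubility s = (6.29×10⁻⁵ g/L) / (386.1 g/mol) = 1.6291×10⁻⁷ mol/L
Zn₃(PO₄)₂(s) ⇌ 3 Zn²⁺(aq) + 2 PO₄³⁻(aq)
Call the molar solubility s, so that [Zn²⁺] = 3s and [PO₄³⁻] = 2s.
Ksp = [Zn²⁺]^3[PO₄³⁻]^2 = (3s)^3 · (2s)^2 = 108s^5
Ksp = 108 × (1.6291×10⁻⁷)^5 = 1.24×10⁻³²

Ksp = 1.24×10⁻³²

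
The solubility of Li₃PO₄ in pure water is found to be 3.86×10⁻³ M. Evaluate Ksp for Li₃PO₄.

Ksp = 5.99×10⁻⁹

Li₃PO₄(s) ⇌ 3 Li⁺(aq) + PO₄³⁻(aq)
With molar solubility s: [Li⁺] = 3s, [PO₄³⁻] = s.
Ksp = [Li⁺]^3[PO₄³⁻] = (3s)^3 · s = 27s^4
Ksp = 27 × (3.86×10⁻³)^4 = 5.99×10⁻⁹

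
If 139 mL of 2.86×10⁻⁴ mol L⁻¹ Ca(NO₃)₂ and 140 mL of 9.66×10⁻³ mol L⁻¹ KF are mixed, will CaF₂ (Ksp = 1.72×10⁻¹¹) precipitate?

Yes

After mixing, V = 139 mL + 140 mL = 279 mL.
[Ca²⁺] = (2.86×10⁻⁴)(139)/279 = 1.42×10⁻⁴ mol L⁻¹
[F⁻] = (9.66×10⁻³)(140)/279 = 4.85×10⁻³ mol L⁻¹
Q = [Ca²⁺][F⁻]^2 = 3.35×10⁻⁹
Since Q (3.35×10⁻⁹) exceeds Ksp (1.72×10⁻¹¹), CaF₂ will precipitate.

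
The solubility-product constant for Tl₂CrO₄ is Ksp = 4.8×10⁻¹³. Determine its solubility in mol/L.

Tl₂CrO₄(s) ⇌ 2 Tl⁺(aq) + CrO₄²⁻(aq)
Let s be the molar solubility. Then [Tl⁺] = 2s and [CrO₄²⁻] = s.
Ksp = [Tl⁺]^2[CrO₄²⁻] = (2s)^2 · s = 4s^3
4s^3 = 4.8×10⁻¹³  ⇒  s^3 = 1.2×10⁻¹³
s = 4.9×10⁻⁵ M

4.9×10⁻⁵ M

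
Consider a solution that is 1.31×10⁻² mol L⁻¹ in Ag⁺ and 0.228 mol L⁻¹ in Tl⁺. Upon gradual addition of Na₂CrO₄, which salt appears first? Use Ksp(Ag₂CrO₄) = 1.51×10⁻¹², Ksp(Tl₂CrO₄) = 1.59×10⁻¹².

The threshold for precipitation is Q = Ksp.
For Ag₂CrO₄: [CrO₄²⁻] = (Ksp/[Ag⁺]^2) = 8.80×10⁻⁹ mol L⁻¹
For Tl₂CrO₄: [CrO₄²⁻] = (Ksp/[Tl⁺]^2) = 3.06×10⁻¹¹ mol L⁻¹
Tl₂CrO₄ requires the lower [CrO₄²⁻], so it precipitates first.

Tl₂CrO₄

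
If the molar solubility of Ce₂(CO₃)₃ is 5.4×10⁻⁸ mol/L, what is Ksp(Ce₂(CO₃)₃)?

Ksp = 5.0×10⁻³⁵

Ce₂(CO₃)₃(s) ⇌ 2 Ce³⁺(aq) + 3 CO₃²⁻(aq)
Call the molar solubility s, so that [Ce³⁺] = 2s and [CO₃²⁻] = 3s.
Ksp = [Ce³⁺]^2[CO₃²⁻]^3 = (2s)^2 · (3s)^3 = 108s^5
Ksp = 108 × (5.4×10⁻⁸)^5 = 5.0×10⁻³⁵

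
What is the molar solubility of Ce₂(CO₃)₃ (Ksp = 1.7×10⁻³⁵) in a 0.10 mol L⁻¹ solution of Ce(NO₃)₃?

4.0×10⁻¹² M

Ce₂(CO₃)₃(s) ⇌ 2 Ce³⁺(aq) + 3 CO₃²⁻(aq)
The solution already contains Ce³⁺ at 0.10 mol L⁻¹. Let s be the molar solubility of Ce₂(CO₃)₃.
[Ce³⁺] ≈ 0.10 mol L⁻¹ (common ion dominates); [CO₃²⁻] = 3s.
Ksp = [Ce³⁺]^2[CO₃²⁻]^3 = (0.10)^2(3s)^3
(3s)^3 = 1.7×10⁻³⁵ / (0.10)^2 = 1.7×10⁻³³
s = 4.0×10⁻¹² mol L⁻¹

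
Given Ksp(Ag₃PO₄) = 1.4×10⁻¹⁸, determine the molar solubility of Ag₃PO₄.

1.5×10⁻⁵ M

Ag₃PO₄(s) ⇌ 3 Ag⁺(aq) + PO₄³⁻(aq)
For each mole of Ag₃PO₄ that dissolves per liter, [Ag⁺] = 3s and [PO₄³⁻] = s; let s denote this solubility.
Ksp = [Ag⁺]^3[PO₄³⁻] = (3s)^3 · s = 27s^4
27s^4 = 1.4×10⁻¹⁸  ⇒  s^4 = 5.2×10⁻²⁰
s = (5.2×10⁻²⁰)^(1/4) = 1.5×10⁻⁵ M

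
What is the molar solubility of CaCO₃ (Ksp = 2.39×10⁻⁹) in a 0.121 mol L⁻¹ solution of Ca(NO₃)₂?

1.98×10⁻⁸ M

CaCO₃(s) ⇌ Ca²⁺(aq) + CO₃²⁻(aq)
Let s be the solubility of CaCO₃ here. The common ion gives [Ca²⁺] ≈ 0.121 mol L⁻¹, and [CO₃²⁻] = s.
Ksp = [Ca²⁺][CO₃²⁻] = (0.121)s
s = 2.39×10⁻⁹ / (0.121) = 1.98×10⁻⁸
s = 1.98×10⁻⁸ mol L⁻¹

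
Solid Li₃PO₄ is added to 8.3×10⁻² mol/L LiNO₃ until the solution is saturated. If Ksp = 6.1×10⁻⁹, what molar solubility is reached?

Li₃PO₄(s) ⇌ 3 Li⁺(aq) + PO₄³⁻(aq)
Let s be the solubility of Li₃PO₄ here. The common ion gives [Li⁺] ≈ 8.3×10⁻² mol/L, and [PO₄³⁻] = s.
Ksp = [Li⁺]^3[PO₄³⁻] = (8.3×10⁻²)^3s
s = 6.1×10⁻⁹ / (8.3×10⁻²)^3 = 1.1×10⁻⁵
s = 1.1×10⁻⁵ mol/L

1.1×10⁻⁵ M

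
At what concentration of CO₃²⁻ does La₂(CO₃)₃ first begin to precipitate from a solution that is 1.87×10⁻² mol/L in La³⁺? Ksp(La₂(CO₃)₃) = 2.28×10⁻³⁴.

A salt starts to precipitate once the ion product Q reaches its Ksp.
La₂(CO₃)₃(s) ⇌ 2 La³⁺(aq) + 3 CO₃²⁻(aq)
Ksp = [La³⁺]^2[CO₃²⁻]^3 = [CO₃²⁻]^3(1.87×10⁻²)^2
[CO₃²⁻]^3 = 2.28×10⁻³⁴ / (1.87×10⁻²)^2 = 6.52×10⁻³¹
[CO₃²⁻] = 8.67×10⁻¹¹ mol/L

8.67×10⁻¹¹ M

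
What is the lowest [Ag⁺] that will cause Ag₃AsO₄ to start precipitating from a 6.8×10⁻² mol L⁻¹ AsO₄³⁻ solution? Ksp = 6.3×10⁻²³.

Each salt precipitates once Q = Ksp for that salt.
Ag₃AsO₄(s) ⇌ 3 Ag⁺(aq) + AsO₄³⁻(aq)
Ksp = [Ag⁺]^3[AsO₄³⁻] = [Ag⁺]^3(6.8×10⁻²)
[Ag⁺]^3 = 6.3×10⁻²³ / (6.8×10⁻²) = 9.3×10⁻²²
[Ag⁺] = 9.7×10⁻⁸ mol L⁻¹

9.7×10⁻⁸ M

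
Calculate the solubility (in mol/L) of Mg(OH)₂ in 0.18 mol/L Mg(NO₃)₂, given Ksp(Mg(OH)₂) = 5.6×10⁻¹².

Mg(OH)₂(s) ⇌ Mg²⁺(aq) + 2 OH⁻(aq)
The solution already contains Mg²⁺ at 0.18 mol/L. Let s be the molar solubility of Mg(OH)₂.
[Mg²⁺] ≈ 0.18 mol/L (common ion dominates); [OH⁻] = 2s.
Ksp = [Mg²⁺][OH⁻]^2 = (0.18)(2s)^2
(2s)^2 = 5.6×10⁻¹² / (0.18) = 3.1×10⁻¹¹
s = 2.8×10⁻⁶ mol/L

2.8×10⁻⁶ M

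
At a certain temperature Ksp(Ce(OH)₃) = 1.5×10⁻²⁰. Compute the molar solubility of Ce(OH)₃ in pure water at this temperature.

Ce(OH)₃(s) ⇌ Ce³⁺(aq) + 3 OH⁻(aq)
If s mol/L of Ce(OH)₃ dissolves, [Ce³⁺] = s and [OH⁻] = 3s.
Ksp = [Ce³⁺][OH⁻]^3 = s · (3s)^3 = 27s^4
27s^4 = 1.5×10⁻²⁰  ⇒  s^4 = 5.6×10⁻²²
s = (5.6×10⁻²²)^(1/4) = 4.9×10⁻⁶ mol L⁻¹

4.9×10⁻⁶ M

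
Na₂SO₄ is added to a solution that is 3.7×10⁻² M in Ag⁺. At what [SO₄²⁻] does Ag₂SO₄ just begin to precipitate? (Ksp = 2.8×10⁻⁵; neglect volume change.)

2.0×10⁻² M

Precipitation of each salt begins when its ion product equals Ksp.
Ag₂SO₄(s) ⇌ 2 Ag⁺(aq) + SO₄²⁻(aq)
Ksp = [Ag⁺]^2[SO₄²⁻] = [SO₄²⁻](3.7×10⁻²)^2
[SO₄²⁻] = 2.8×10⁻⁵ / (3.7×10⁻²)^2 = 2.0×10⁻²
[SO₄²⁻] = 2.0×10⁻² M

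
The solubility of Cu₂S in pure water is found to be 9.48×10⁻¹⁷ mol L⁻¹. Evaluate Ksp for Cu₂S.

Cu₂S(s) ⇌ 2 Cu⁺(aq) + S²⁻(aq)
Let s be the molar solubility. Then [Cu⁺] = 2s and [S²⁻] = s.
Ksp = [Cu⁺]^2[S²⁻] = (2s)^2 · s = 4s^3
Ksp = 4 × (9.48×10⁻¹⁷)^3 = 3.41×10⁻⁴⁸

Ksp = 3.41×10⁻⁴⁸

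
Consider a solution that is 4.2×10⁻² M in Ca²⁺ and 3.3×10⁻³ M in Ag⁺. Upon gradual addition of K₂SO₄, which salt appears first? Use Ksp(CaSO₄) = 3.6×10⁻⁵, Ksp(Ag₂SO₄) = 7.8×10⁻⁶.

Each salt precipitates once Q = Ksp for that salt.
For CaSO₄: [SO₄²⁻] = (Ksp/[Ca²⁺]) = 8.6×10⁻⁴ M
For Ag₂SO₄: [SO₄²⁻] = (Ksp/[Ag⁺]^2) = 0.72 M
CaSO₄ requires the lower [SO₄²⁻], so it precipitates first.

CaSO₄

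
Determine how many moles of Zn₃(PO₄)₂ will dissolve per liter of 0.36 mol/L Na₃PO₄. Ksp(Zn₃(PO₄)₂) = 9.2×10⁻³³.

Zn₃(PO₄)₂(s) ⇌ 3 Zn²⁺(aq) + 2 PO₄³⁻(aq)
Let s be the solubility of Zn₃(PO₄)₂ here. The common ion gives [PO₄³⁻] ≈ 0.36 mol/L, and [Zn²⁺] = 3s.
Ksp = [Zn²⁺]^3[PO₄³⁻]^2 = (3s)^3(0.36)^2
(3s)^3 = 9.2×10⁻³³ / (0.36)^2 = 7.1×10⁻³²
s = 1.4×10⁻¹¹ mol/L

1.4×10⁻¹¹ M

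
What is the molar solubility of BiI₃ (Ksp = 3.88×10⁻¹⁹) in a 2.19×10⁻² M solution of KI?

BiI₃(s) ⇌ Bi³⁺(aq) + 3 I⁻(aq)
With I⁻ already at 2.19×10⁻² M and s small, take [I⁻] ≈ 2.19×10⁻² M and [Bi³⁺] = s.
Ksp = [Bi³⁺][I⁻]^3 = s(2.19×10⁻²)^3
s = 3.88×10⁻¹⁹ / (2.19×10⁻²)^3 = 3.69×10⁻¹⁴
s = 3.69×10⁻¹⁴ M

3.69×10⁻¹⁴ M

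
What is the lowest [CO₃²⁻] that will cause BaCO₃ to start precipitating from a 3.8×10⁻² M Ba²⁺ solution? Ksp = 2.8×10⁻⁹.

Precipitation begins when Q = Ksp.
BaCO₃(s) ⇌ Ba²⁺(aq) + CO₃²⁻(aq)
Ksp = [Ba²⁺][CO₃²⁻] = [CO₃²⁻](3.8×10⁻²)
[CO₃²⁻] = 2.8×10⁻⁹ / (3.8×10⁻²) = 7.4×10⁻⁸
[CO₃²⁻] = 7.4×10⁻⁸ M

7.4×10⁻⁸ M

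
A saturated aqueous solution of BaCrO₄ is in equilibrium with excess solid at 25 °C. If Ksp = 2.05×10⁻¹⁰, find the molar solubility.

BaCrO₄(s) ⇌ Ba²⁺(aq) + CrO₄²⁻(aq)
Call the molar solubility s, so that [Ba²⁺] = s and [CrO₄²⁻] = s.
Ksp = [Ba²⁺][CrO₄²⁻] = s · s = s^2
s^2 = 2.05×10⁻¹⁰
s = (2.05×10⁻¹⁰)^(1/2) = 1.43×10⁻⁵ mol L⁻¹

1.43×10⁻⁵ M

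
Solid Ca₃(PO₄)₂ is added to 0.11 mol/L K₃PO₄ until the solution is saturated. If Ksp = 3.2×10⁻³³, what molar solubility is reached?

2.1×10⁻¹¹ M

Ca₃(PO₄)₂(s) ⇌ 3 Ca²⁺(aq) + 2 PO₄³⁻(aq)
With PO₄³⁻ already at 0.11 mol/L and s small, take [PO₄³⁻] ≈ 0.11 mol/L and [Ca²⁺] = 3s.
Ksp = [Ca²⁺]^3[PO₄³⁻]^2 = (3s)^3(0.11)^2
(3s)^3 = 3.2×10⁻³³ / (0.11)^2 = 2.6×10⁻³¹
s = 2.1×10⁻¹¹ mol/L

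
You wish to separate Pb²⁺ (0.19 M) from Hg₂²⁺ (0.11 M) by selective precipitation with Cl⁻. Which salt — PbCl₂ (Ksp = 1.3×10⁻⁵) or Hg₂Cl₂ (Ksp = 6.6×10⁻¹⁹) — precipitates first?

Precipitation of each salt begins when its ion product equals Ksp.
For PbCl₂: [Cl⁻] = (Ksp/[Pb²⁺])^(1/2) = 8.3×10⁻³ M
For Hg₂Cl₂: [Cl⁻] = (Ksp/[Hg₂²⁺])^(1/2) = 2.4×10⁻⁹ M
Hg₂Cl₂ requires the lower [Cl⁻], so it precipitates first.

Hg₂Cl₂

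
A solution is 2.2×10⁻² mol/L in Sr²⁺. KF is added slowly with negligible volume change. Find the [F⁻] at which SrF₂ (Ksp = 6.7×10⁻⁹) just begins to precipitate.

Precipitation of each salt begins when its ion product equals Ksp.
SrF₂(s) ⇌ Sr²⁺(aq) + 2 F⁻(aq)
Ksp = [Sr²⁺][F⁻]^2 = [F⁻]^2(2.2×10⁻²)
[F⁻]^2 = 6.7×10⁻⁹ / (2.2×10⁻²) = 3.0×10⁻⁷
[F⁻] = 5.5×10⁻⁴ mol/L

5.5×10⁻⁴ M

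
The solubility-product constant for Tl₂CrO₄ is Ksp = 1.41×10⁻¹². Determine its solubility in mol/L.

7.06×10⁻⁵ M

Tl₂CrO₄(s) ⇌ 2 Tl⁺(aq) + CrO₄²⁻(aq)
If s mol/L of Tl₂CrO₄ dissolves, [Tl⁺] = 2s and [CrO₄²⁻] = s.
Ksp = [Tl⁺]^2[CrO₄²⁻] = (2s)^2 · s = 4s^3
4s^3 = 1.41×10⁻¹²  ⇒  s^3 = 3.53×10⁻¹³
Taking the 3rd root, s = 7.06×10⁻⁵ mol L⁻¹.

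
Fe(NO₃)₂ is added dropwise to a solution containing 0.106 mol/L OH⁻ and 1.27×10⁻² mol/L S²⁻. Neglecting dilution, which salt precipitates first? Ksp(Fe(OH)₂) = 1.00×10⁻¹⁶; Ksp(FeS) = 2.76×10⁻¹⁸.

FeS

The threshold for precipitation is Q = Ksp.
For Fe(OH)₂: [Fe²⁺] = (Ksp/[OH⁻]^2) = 8.90×10⁻¹⁵ mol/L
For FeS: [Fe²⁺] = (Ksp/[S²⁻]) = 2.17×10⁻¹⁶ mol/L
FeS requires the lower [Fe²⁺], so it precipitates first.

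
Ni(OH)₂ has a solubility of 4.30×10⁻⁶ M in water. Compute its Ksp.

Ni(OH)₂(s) ⇌ Ni²⁺(aq) + 2 OH⁻(aq)
Let s be the molar solubility. Then [Ni²⁺] = s and [OH⁻] = 2s.
Ksp = [Ni²⁺][OH⁻]^2 = s · (2s)^2 = 4s^3
Ksp = 4 × (4.30×10⁻⁶)^3 = 3.18×10⁻¹⁶

Ksp = 3.18×10⁻¹⁶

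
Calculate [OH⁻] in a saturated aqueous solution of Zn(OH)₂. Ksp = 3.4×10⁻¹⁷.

4.1×10⁻⁶ M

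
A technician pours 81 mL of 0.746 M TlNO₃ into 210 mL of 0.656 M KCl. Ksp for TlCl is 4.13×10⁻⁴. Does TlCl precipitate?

The combined volume is 291 mL.
[Tl⁺] = (0.746)(81)/291 = 0.208 M
[Cl⁻] = (0.656)(210)/291 = 0.473 M
Q = [Tl⁺][Cl⁻] = 9.83×10⁻²
Q = 9.83×10⁻² > Ksp = 4.13×10⁻⁴, so the solution is supersaturated and TlCl precipitates.

Yes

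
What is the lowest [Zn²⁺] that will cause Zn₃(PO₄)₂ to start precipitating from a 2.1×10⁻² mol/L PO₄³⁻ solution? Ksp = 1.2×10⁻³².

3.0×10⁻¹⁰ M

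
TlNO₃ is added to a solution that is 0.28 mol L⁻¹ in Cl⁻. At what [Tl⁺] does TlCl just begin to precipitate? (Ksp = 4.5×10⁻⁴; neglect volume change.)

Precipitation of each salt begins when its ion product equals Ksp.
TlCl(s) ⇌ Tl⁺(aq) + Cl⁻(aq)
Ksp = [Tl⁺][Cl⁻] = [Tl⁺](0.28)
[Tl⁺] = 4.5×10⁻⁴ / (0.28) = 1.6×10⁻³
[Tl⁺] = 1.6×10⁻³ mol L⁻¹

1.6×10⁻³ M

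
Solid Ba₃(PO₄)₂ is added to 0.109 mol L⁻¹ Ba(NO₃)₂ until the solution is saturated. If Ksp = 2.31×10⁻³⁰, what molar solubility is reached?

2.11×10⁻¹⁴ M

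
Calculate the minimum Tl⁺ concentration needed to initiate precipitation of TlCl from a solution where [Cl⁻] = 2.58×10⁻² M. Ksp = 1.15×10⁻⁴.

4.46×10⁻³ M

The threshold for precipitation is Q = Ksp.
TlCl(s) ⇌ Tl⁺(aq) + Cl⁻(aq)
Ksp = [Tl⁺][Cl⁻] = [Tl⁺](2.58×10⁻²)
[Tl⁺] = 1.15×10⁻⁴ / (2.58×10⁻²) = 4.46×10⁻³
[Tl⁺] = 4.46×10⁻³ M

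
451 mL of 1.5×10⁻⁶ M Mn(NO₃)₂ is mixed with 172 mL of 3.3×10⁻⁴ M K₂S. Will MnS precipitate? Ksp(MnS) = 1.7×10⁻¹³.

Yes

Total volume after mixing = 451 + 172 = 623 mL.
[Mn²⁺] = (1.5×10⁻⁶)(451)/623 = 1.1×10⁻⁶ M
[S²⁻] = (3.3×10⁻⁴)(172)/623 = 9.1×10⁻⁵ M
Q = [Mn²⁺][S²⁻] = 9.9×10⁻¹¹
Because Q > Ksp (9.9×10⁻¹¹ vs 1.7×10⁻¹³), a precipitate of MnS forms.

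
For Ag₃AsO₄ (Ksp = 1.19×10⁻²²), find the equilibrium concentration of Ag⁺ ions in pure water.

4.35×10⁻⁶ M

Ag₃AsO₄(s) ⇌ 3 Ag⁺(aq) + AsO₄³⁻(aq)
Call the molar solubility s, so that [Ag⁺] = 3s and [AsO₄³⁻] = s.
Ksp = [Ag⁺]^3[AsO₄³⁻] = (3s)^3 · s = 27s^4 = 1.19×10⁻²²
s = 1.45×10⁻⁶ mol L⁻¹
[Ag⁺] = 3s = 4.35×10⁻⁶ mol L⁻¹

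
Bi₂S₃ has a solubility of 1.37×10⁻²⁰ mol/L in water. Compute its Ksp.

Bi₂S₃(s) ⇌ 2 Bi³⁺(aq) + 3 S²⁻(aq)
For each mole of Bi₂S₃ that dissolves per liter, [Bi³⁺] = 2s and [S²⁻] = 3s; let s denote this solubility.
Ksp = [Bi³⁺]^2[S²⁻]^3 = (2s)^2 · (3s)^3 = 108s^5
Ksp = 108 × (1.37×10⁻²⁰)^5 = 5.21×10⁻⁹⁸

Ksp = 5.21×10⁻⁹⁸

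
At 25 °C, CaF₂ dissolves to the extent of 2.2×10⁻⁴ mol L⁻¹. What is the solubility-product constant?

CaF₂(s) ⇌ Ca²⁺(aq) + 2 F⁻(aq)
Call the molar solubility s, so that [Ca²⁺] = s and [F⁻] = 2s.
Ksp = [Ca²⁺][F⁻]^2 = s · (2s)^2 = 4s^3
Ksp = 4 × (2.2×10⁻⁴)^3 = 4.3×10⁻¹¹

Ksp = 4.3×10⁻¹¹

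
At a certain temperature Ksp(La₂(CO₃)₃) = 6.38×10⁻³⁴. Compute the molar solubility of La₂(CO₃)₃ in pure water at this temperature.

9.00×10⁻⁸ M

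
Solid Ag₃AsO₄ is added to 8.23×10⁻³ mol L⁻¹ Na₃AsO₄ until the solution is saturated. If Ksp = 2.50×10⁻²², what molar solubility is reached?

1.04×10⁻⁷ M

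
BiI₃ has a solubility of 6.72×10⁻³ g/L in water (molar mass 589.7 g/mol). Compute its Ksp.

Ksp = 4.55×10⁻¹⁹

s = (6.72×10⁻³ g L⁻¹)/(589.7 g mol⁻¹) = 1.1396×10⁻⁵ M
BiI₃(s) ⇌ Bi³⁺(aq) + 3 I⁻(aq)
Call the molar solubility s, so that [Bi³⁺] = s and [I⁻] = 3s.
Ksp = [Bi³⁺][I⁻]^3 = s · (3s)^3 = 27s^4
Ksp = 27 × (1.1396×10⁻⁵)^4 = 4.55×10⁻¹⁹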